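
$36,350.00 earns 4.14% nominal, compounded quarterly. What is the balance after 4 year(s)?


Formula: FV = P * (1 + r/m)^(m*t)
Period rate: r/m = 0.0414 / 4 = 0.01035
Total periods: m*t = 4 * 4 = 16
Growth factor: (1 + 0.01035)^16 = 1.179097
FV = $36,350.00 * 1.179097 = $42,860.18

$42,860.18


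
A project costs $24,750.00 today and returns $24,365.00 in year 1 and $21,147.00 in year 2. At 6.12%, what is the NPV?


Formula: NPV = C0 + C1/(1+r) + C2/(1+r)^2
Discount C1: $24,365.00 / (1 + 0.0612) = $22,959.86
Discount C2: $21,147.00 / (1 + 0.0612)^2 = $18,778.21
NPV = -$24,750.00 + $22,959.86 + $18,778.21 = $16,988.07

$16,988.07


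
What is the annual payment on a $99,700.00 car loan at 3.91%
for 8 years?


Formula: PMT = PV * r / (1 - (1+r)^(-n))
Denominator: 1 - (1 + 0.0391)^(-8) = 0.264231
Numerator: $99,700.00 * 0.0391 = 3898.27
PMT = 3898.27 / 0.264231 = $14,753.24

$14,753.24


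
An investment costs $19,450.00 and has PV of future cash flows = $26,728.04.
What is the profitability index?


Formula: PI = PV(cash flows) / initial investment
Substituting: PI = $26,728.04 / $19,450.00
PI = 1.3742

1.3742


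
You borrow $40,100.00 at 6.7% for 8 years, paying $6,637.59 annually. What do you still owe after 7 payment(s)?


Formula: Balance = PV*(1+r)^k - PMT*((1+r)^k - 1)/r
Growth: (1 + 0.067)^7 = 1.57453
Accumulated factor: ((1+r)^k - 1)/r = 8.575074
Balance = $40,100.00 * 1.57453 - $6,637.59 * 8.575074
Balance = $6,220.82

$6,220.82


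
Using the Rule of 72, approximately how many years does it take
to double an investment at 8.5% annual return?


Formula: Years ≈ 72 / r
Substituting: Years ≈ 72 / 8.5
Years ≈ 8.5

8.5 years


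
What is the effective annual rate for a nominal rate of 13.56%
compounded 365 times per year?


Formula: EAR = (1 + r/m)^m - 1
Period rate: r/m = 0.1356 / 365 = 0.000372
Compounding: (1 + 0.000372)^365 = 1.145195
EAR = 1.145195 - 1 = 0.145195

0.145195


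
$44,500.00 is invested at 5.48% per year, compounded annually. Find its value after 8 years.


Formula: FV = P * (1 + r)^n
Substituting: FV = $44,500.00 * (1 + 0.0548)^8
Growth factor: (1.0548)^8 = 1.532361
FV = $44,500.00 * 1.532361 = $68,190.05

$68,190.05


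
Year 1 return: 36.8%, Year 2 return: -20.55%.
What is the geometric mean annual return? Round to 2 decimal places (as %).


Formula: Geometric mean = ((1+r1)*(1+r2))^(1/2) - 1
Product: (1 + 0.368) * (1 + -0.2055) = 1.368 * 0.7945 = 1.086876
Square root: 1.086876^0.5 = 1.042533
Geometric mean = 1.042533 - 1 = 0.042533
As percentage: 4.25%

4.25%


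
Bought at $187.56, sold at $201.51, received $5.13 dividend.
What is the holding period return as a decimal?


Formula: HPR = (P1 - P0 + D) / P0
Gain: $201.51 - $187.56 + $5.13 = $19.08
HPR = $19.08 / $187.56 = 0.1017

0.1017


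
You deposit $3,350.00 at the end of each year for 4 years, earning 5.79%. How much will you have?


Formula: FV = PMT * ((1+r)^n - 1) / r
Growth factor: (1 + 0.0579)^4 = 1.252502
Numerator: 1.252502 - 1 = 0.252502
FV = $3,350.00 * 0.252502 / 0.0579 = $14,609.36

$14,609.36


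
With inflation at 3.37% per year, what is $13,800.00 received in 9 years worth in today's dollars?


Formula: Real value = nominal / (1 + inflation)^years
Price level: (1 + 0.0337)^9 = 1.347568
Real value = $13,800.00 / 1.347568 = $10,240.67

$10,240.67


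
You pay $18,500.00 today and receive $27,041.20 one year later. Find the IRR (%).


Formula: IRR = C1/C0 - 1
Substituting: IRR = $27,041.20 / $18,500.00 - 1
Ratio: 1.461686 - 1 = 0.461686
IRR = 46.1686%

46.1686%


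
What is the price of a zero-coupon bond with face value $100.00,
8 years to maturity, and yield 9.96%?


Formula: Price = FV / (1 + r)^n
Substituting: Price = $100.00 / (1 + 0.0996)^8
Discount factor: (1.0996)^8 = 2.137361
Price = $100.00 / 2.137361 = $46.79

$46.79


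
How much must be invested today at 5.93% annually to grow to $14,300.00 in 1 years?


Formula: PV = FV / (1 + r)^n
Substituting: PV = $14,300.00 / (1 + 0.0593)^1
Discount factor: (1.0593)^1 = 1.0593
PV = $14,300.00 / 1.0593 = $13,499.48

$13,499.48


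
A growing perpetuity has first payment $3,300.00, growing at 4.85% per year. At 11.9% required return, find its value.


Formula: PV = C / (r - g)
Spread: r - g = 0.119 - 0.0485 = 0.0705
Substituting: PV = $3,300.00 / 0.0705
PV = $46,808.51

$46,808.51


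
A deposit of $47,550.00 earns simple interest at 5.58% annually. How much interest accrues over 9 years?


Formula: I = P * r * t
Substituting: I = $47,550.00 * 0.0558 * 9
Step: I = $47,550.00 * 0.5022
I = $23,879.61

$23,879.61


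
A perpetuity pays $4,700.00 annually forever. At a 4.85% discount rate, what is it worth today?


Formula: PV = C / r
Substituting: PV = $4,700.00 / 0.0485
PV = $96,907.22

$96,907.22


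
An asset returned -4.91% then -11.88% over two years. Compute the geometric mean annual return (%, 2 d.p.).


Formula: Geometric mean = ((1+r1)*(1+r2))^(1/2) - 1
Product: (1 + -0.0491) * (1 + -0.1188) = 0.9509 * 0.8812 = 0.837933
Square root: 0.837933^0.5 = 0.915387
Geometric mean = 0.915387 - 1 = -0.084613
As percentage: -8.46%

-8.46%


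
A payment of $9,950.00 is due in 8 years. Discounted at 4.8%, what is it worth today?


Formula: PV = FV / (1 + r)^n
Substituting: PV = $9,950.00 / (1 + 0.048)^8
Discount factor: (1.048)^8 = 1.455091
PV = $9,950.00 / 1.455091 = $6,838.06

$6,838.06


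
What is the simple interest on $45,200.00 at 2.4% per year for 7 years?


Formula: I = P * r * t
Substituting: I = $45,200.00 * 0.024 * 7
Step: I = $45,200.00 * 0.168
I = $7,593.60

$7,593.60


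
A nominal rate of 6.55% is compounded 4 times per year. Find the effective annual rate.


Formula: EAR = (1 + r/m)^m - 1
Period rate: r/m = 0.0655 / 4 = 0.016375
Compounding: (1 + 0.016375)^4 = 1.067126
EAR = 1.067126 - 1 = 0.067126

0.067126


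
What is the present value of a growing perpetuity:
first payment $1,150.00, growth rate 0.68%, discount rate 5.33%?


Formula: PV = C / (r - g)
Spread: r - g = 0.0533 - 0.0068 = 0.0465
Substituting: PV = $1,150.00 / 0.0465
PV = $24,731.18

$24,731.18


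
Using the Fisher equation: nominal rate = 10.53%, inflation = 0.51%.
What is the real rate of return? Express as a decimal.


Formula: (1 + r_real) = (1 + r_nom) / (1 + inflation)
Substituting: (1 + r_real) = 1.1053 / 1.0051
(1 + r_real) = 1.099692
r_real = 1.099692 - 1 = 0.099692

0.099692


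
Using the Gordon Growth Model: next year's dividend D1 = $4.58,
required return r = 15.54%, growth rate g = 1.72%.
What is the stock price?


Formula: P = D1 / (r - g)
Spread: r - g = 0.1554 - 0.0172 = 0.1382
Substituting: P = $4.58 / 0.1382
P = $33.14

$33.14


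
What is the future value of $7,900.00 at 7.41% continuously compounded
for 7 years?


Formula: FV = P * e^(r*t)
Exponent: r*t = 0.0741 * 7 = 0.5187
e^(0.5187) = 1.679842
FV = $7,900.00 * 1.679842 = $13,270.76

$13,270.76


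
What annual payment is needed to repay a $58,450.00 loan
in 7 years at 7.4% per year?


Formula: PMT = PV * r / (1 - (1+r)^(-n))
Denominator: 1 - (1 + 0.074)^(-7) = 0.393306
Numerator: $58,450.00 * 0.074 = 4325.3
PMT = 4325.3 / 0.393306 = $10,997.30

$10,997.30


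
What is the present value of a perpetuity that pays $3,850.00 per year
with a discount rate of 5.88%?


Formula: PV = C / r
Substituting: PV = $3,850.00 / 0.0588
PV = $65,476.19

$65,476.19


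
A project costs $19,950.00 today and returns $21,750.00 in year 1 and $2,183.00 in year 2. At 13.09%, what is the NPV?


Formula: NPV = C0 + C1/(1+r) + C2/(1+r)^2
Discount C1: $21,750.00 / (1 + 0.1309) = $19,232.47
Discount C2: $2,183.00 / (1 + 0.1309)^2 = $1,706.89
NPV = -$19,950.00 + $19,232.47 + $1,706.89 = $989.36

$989.36


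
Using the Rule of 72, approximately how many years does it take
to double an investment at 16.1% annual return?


Formula: Years ≈ 72 / r
Substituting: Years ≈ 72 / 16.1
Years ≈ 4.5

4.5 years


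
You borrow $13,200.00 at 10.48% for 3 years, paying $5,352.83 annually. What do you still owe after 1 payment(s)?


Formula: Balance = PV*(1+r)^k - PMT*((1+r)^k - 1)/r
Growth: (1 + 0.1048)^1 = 1.1048
Accumulated factor: ((1+r)^k - 1)/r = 1.0
Balance = $13,200.00 * 1.1048 - $5,352.83 * 1.0
Balance = $9,230.53

$9,230.53


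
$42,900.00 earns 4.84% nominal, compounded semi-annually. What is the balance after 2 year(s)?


Formula: FV = P * (1 + r/m)^(m*t)
Period rate: r/m = 0.0484 / 2 = 0.0242
Total periods: m*t = 2 * 2 = 4
Growth factor: (1 + 0.0242)^4 = 1.100371
FV = $42,900.00 * 1.100371 = $47,205.91

$47,205.91


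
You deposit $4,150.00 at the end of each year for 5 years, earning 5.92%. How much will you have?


Formula: FV = PMT * ((1+r)^n - 1) / r
Growth factor: (1 + 0.0592)^5 = 1.333183
Numerator: 1.333183 - 1 = 0.333183
FV = $4,150.00 * 0.333183 / 0.0592 = $23,356.60

$23,356.60


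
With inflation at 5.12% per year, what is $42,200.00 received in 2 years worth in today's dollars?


Formula: Real value = nominal / (1 + inflation)^years
Price level: (1 + 0.0512)^2 = 1.105021
Real value = $42,200.00 / 1.105021 = $38,189.30

$38,189.30


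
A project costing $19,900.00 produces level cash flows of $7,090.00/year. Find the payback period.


Formula: Payback = investment / annual cash flow
Substituting: Payback = $19,900.00 / $7,090.00
Payback = 2.8068 years

2.8068 years


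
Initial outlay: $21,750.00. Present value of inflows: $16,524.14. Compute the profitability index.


Formula: PI = PV(cash flows) / initial investment
Substituting: PI = $16,524.14 / $21,750.00
PI = 0.7597

0.7597


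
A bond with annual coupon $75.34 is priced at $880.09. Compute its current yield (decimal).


Formula: Current yield = annual coupon / price
Substituting: CY = $75.34 / $880.09
CY = 0.085605

0.085605


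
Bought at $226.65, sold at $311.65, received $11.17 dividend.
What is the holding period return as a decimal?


Formula: HPR = (P1 - P0 + D) / P0
Gain: $311.65 - $226.65 + $11.17 = $96.17
HPR = $96.17 / $226.65 = 0.4243

0.4243


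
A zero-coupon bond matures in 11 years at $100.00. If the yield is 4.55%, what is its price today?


Formula: Price = FV / (1 + r)^n
Substituting: Price = $100.00 / (1 + 0.0455)^11
Discount factor: (1.0455)^11 = 1.631415
Price = $100.00 / 1.631415 = $61.30

$61.30


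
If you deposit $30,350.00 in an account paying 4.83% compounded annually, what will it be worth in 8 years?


Formula: FV = P * (1 + r)^n
Substituting: FV = $30,350.00 * (1 + 0.0483)^8
Growth factor: (1.0483)^8 = 1.458427
FV = $30,350.00 * 1.458427 = $44,263.26

$44,263.26


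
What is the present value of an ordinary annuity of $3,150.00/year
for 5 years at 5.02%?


Formula: PV = PMT * (1 - (1+r)^(-n)) / r
Discount factor: (1 + 0.0502)^(-5) = 0.78278
Bracket: 1 - 0.78278 = 0.21722
PV = $3,150.00 * 0.21722 / 0.0502 = $13,630.31

$13,630.31


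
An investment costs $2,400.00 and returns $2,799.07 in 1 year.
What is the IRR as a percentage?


Formula: IRR = C1/C0 - 1
Substituting: IRR = $2,799.07 / $2,400.00 - 1
Ratio: 1.166279 - 1 = 0.166279
IRR = 16.6279%

16.6279%


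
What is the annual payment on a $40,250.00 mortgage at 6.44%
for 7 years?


Formula: PMT = PV * r / (1 - (1+r)^(-n))
Denominator: 1 - (1 + 0.0644)^(-7) = 0.35395
Numerator: $40,250.00 * 0.0644 = 2592.1
PMT = 2592.1 / 0.35395 = $7,323.34

$7,323.34


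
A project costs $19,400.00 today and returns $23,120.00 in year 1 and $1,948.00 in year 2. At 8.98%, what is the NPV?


Formula: NPV = C0 + C1/(1+r) + C2/(1+r)^2
Discount C1: $23,120.00 / (1 + 0.0898) = $21,214.90
Discount C2: $1,948.00 / (1 + 0.0898)^2 = $1,640.19
NPV = -$19,400.00 + $21,214.90 + $1,640.19 = $3,455.10

$3,455.10


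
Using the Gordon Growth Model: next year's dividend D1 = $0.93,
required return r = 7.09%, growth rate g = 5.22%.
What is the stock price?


Formula: P = D1 / (r - g)
Spread: r - g = 0.0709 - 0.0522 = 0.0187
Substituting: P = $0.93 / 0.0187
P = $49.73

$49.73


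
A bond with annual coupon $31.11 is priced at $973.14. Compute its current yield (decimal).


Formula: Current yield = annual coupon / price
Substituting: CY = $31.11 / $973.14
CY = 0.031969

0.031969


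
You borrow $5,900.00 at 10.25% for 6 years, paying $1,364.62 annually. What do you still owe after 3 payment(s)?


Formula: Balance = PV*(1+r)^k - PMT*((1+r)^k - 1)/r
Growth: (1 + 0.1025)^3 = 1.340096
Accumulated factor: ((1+r)^k - 1)/r = 3.318006
Balance = $5,900.00 * 1.340096 - $1,364.62 * 3.318006
Balance = $3,378.75

$3,378.75


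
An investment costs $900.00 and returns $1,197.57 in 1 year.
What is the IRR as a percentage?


Formula: IRR = C1/C0 - 1
Substituting: IRR = $1,197.57 / $900.00 - 1
Ratio: 1.330633 - 1 = 0.330633
IRR = 33.0633%

33.0633%


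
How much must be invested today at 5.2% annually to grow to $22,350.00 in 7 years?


Formula: PV = FV / (1 + r)^n
Substituting: PV = $22,350.00 / (1 + 0.052)^7
Discount factor: (1.052)^7 = 1.425969
PV = $22,350.00 / 1.425969 = $15,673.55

$15,673.55


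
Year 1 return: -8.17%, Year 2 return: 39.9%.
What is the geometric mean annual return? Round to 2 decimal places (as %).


Formula: Geometric mean = ((1+r1)*(1+r2))^(1/2) - 1
Product: (1 + -0.0817) * (1 + 0.399) = 0.9183 * 1.399 = 1.284702
Square root: 1.284702^0.5 = 1.133447
Geometric mean = 1.133447 - 1 = 0.133447
As percentage: 13.34%

13.34%


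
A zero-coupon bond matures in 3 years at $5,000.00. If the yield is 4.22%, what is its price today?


Formula: Price = FV / (1 + r)^n
Substituting: Price = $5,000.00 / (1 + 0.0422)^3
Discount factor: (1.0422)^3 = 1.132018
Price = $5,000.00 / 1.132018 = $4,416.89

$4,416.89


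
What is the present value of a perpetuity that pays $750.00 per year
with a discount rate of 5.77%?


Formula: PV = C / r
Substituting: PV = $750.00 / 0.0577
PV = $12,998.27

$12,998.27


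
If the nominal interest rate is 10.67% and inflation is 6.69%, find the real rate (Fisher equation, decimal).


Formula: (1 + r_real) = (1 + r_nom) / (1 + inflation)
Substituting: (1 + r_real) = 1.1067 / 1.0669
(1 + r_real) = 1.037304
r_real = 1.037304 - 1 = 0.037304

0.037304


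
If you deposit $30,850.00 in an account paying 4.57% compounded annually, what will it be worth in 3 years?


Formula: FV = P * (1 + r)^n
Substituting: FV = $30,850.00 * (1 + 0.0457)^3
Growth factor: (1.0457)^3 = 1.143461
FV = $30,850.00 * 1.143461 = $35,275.77

$35,275.77


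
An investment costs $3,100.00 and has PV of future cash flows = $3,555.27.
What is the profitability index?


Formula: PI = PV(cash flows) / initial investment
Substituting: PI = $3,555.27 / $3,100.00
PI = 1.1469

1.1469


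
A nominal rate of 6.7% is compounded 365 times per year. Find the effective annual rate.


Formula: EAR = (1 + r/m)^m - 1
Period rate: r/m = 0.067 / 365 = 0.000184
Compounding: (1 + 0.000184)^365 = 1.069289
EAR = 1.069289 - 1 = 0.069289

0.069289


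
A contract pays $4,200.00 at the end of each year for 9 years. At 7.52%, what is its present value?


Formula: PV = PMT * (1 - (1+r)^(-n)) / r
Discount factor: (1 + 0.0752)^(-9) = 0.520711
Bracket: 1 - 0.520711 = 0.479289
PV = $4,200.00 * 0.479289 / 0.0752 = $26,768.80

$26,768.80


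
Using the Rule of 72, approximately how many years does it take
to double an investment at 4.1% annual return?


Formula: Years ≈ 72 / r
Substituting: Years ≈ 72 / 4.1
Years ≈ 17.6

17.6 years


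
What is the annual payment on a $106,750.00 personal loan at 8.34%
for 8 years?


Formula: PMT = PV * r / (1 - (1+r)^(-n))
Denominator: 1 - (1 + 0.0834)^(-8) = 0.473147
Numerator: $106,750.00 * 0.0834 = 8902.95
PMT = 8902.95 / 0.473147 = $18,816.45

$18,816.45


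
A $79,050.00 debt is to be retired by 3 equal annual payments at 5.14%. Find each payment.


Formula: PMT = PV * r / (1 - (1+r)^(-n))
Denominator: 1 - (1 + 0.0514)^(-3) = 0.139609
Numerator: $79,050.00 * 0.0514 = 4063.17
PMT = 4063.17 / 0.139609 = $29,104.02

$29,104.02


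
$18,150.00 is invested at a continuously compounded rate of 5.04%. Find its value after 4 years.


Formula: FV = P * e^(r*t)
Exponent: r*t = 0.0504 * 4 = 0.2016
e^(0.2016) = 1.223359
FV = $18,150.00 * 1.223359 = $22,203.96

$22,203.96


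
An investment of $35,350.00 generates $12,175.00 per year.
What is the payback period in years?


Formula: Payback = investment / annual cash flow
Substituting: Payback = $35,350.00 / $12,175.00
Payback = 2.9035 years

2.9035 years


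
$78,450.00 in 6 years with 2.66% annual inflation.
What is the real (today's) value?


Formula: Real value = nominal / (1 + inflation)^years
Price level: (1 + 0.0266)^6 = 1.170597
Real value = $78,450.00 / 1.170597 = $67,017.06

$67,017.06


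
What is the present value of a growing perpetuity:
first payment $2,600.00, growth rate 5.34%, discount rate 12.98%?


Formula: PV = C / (r - g)
Spread: r - g = 0.1298 - 0.0534 = 0.0764
Substituting: PV = $2,600.00 / 0.0764
PV = $34,031.41

$34,031.41


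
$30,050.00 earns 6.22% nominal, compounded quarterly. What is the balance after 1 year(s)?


Formula: FV = P * (1 + r/m)^(m*t)
Period rate: r/m = 0.0622 / 4 = 0.01555
Total periods: m*t = 4 * 1 = 4
Growth factor: (1 + 0.01555)^4 = 1.063666
FV = $30,050.00 * 1.063666 = $31,963.16

$31,963.16


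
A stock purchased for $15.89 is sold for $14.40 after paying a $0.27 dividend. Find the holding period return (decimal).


Formula: HPR = (P1 - P0 + D) / P0
Gain: $14.40 - $15.89 + $0.27 = -$1.22
HPR = -$1.22 / $15.89 = -0.0768

-0.0768


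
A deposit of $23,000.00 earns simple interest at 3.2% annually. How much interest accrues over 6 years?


Formula: I = P * r * t
Substituting: I = $23,000.00 * 0.032 * 6
Step: I = $23,000.00 * 0.192
I = $4,416.00

$4,416.00


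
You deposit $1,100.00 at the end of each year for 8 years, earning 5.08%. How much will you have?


Formula: FV = PMT * ((1+r)^n - 1) / r
Growth factor: (1 + 0.0508)^8 = 1.486485
Numerator: 1.486485 - 1 = 0.486485
FV = $1,100.00 * 0.486485 / 0.0508 = $10,534.12

$10,534.12


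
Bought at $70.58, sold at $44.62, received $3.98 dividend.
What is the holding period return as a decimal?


Formula: HPR = (P1 - P0 + D) / P0
Gain: $44.62 - $70.58 + $3.98 = -$21.98
HPR = -$21.98 / $70.58 = -0.3114

-0.3114


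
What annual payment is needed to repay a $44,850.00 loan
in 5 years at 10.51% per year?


Formula: PMT = PV * r / (1 - (1+r)^(-n))
Denominator: 1 - (1 + 0.1051)^(-5) = 0.393275
Numerator: $44,850.00 * 0.1051 = 4713.735
PMT = 4713.735 / 0.393275 = $11,985.86

$11,985.86


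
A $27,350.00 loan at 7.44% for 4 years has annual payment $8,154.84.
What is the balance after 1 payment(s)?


Formula: Balance = PV*(1+r)^k - PMT*((1+r)^k - 1)/r
Growth: (1 + 0.0744)^1 = 1.0744
Accumulated factor: ((1+r)^k - 1)/r = 1.0
Balance = $27,350.00 * 1.0744 - $8,154.84 * 1.0
Balance = $21,230.00

$21,230.00


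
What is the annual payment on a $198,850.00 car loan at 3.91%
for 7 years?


Formula: PMT = PV * r / (1 - (1+r)^(-n))
Denominator: 1 - (1 + 0.0391)^(-7) = 0.235463
Numerator: $198,850.00 * 0.0391 = 7775.035
PMT = 7775.035 / 0.235463 = $33,020.22

$33,020.22


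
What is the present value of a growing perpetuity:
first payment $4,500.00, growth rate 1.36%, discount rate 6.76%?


Formula: PV = C / (r - g)
Spread: r - g = 0.0676 - 0.0136 = 0.054
Substituting: PV = $4,500.00 / 0.054
PV = $83,333.33

$83,333.33


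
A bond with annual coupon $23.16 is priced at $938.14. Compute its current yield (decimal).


Formula: Current yield = annual coupon / price
Substituting: CY = $23.16 / $938.14
CY = 0.024687

0.024687


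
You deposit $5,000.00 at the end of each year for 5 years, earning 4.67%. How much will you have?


Formula: FV = PMT * ((1+r)^n - 1) / r
Growth factor: (1 + 0.0467)^5 = 1.256351
Numerator: 1.256351 - 1 = 0.256351
FV = $5,000.00 * 0.256351 / 0.0467 = $27,446.61

$27,446.61


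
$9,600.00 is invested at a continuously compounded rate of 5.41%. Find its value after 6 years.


Formula: FV = P * e^(r*t)
Exponent: r*t = 0.0541 * 6 = 0.3246
e^(0.3246) = 1.383477
FV = $9,600.00 * 1.383477 = $13,281.38

$13,281.38


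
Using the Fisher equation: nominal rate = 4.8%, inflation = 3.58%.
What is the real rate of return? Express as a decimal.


Formula: (1 + r_real) = (1 + r_nom) / (1 + inflation)
Substituting: (1 + r_real) = 1.048 / 1.0358
(1 + r_real) = 1.011778
r_real = 1.011778 - 1 = 0.011778

0.011778


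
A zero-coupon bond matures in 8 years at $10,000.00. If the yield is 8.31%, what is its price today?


Formula: Price = FV / (1 + r)^n
Substituting: Price = $10,000.00 / (1 + 0.0831)^8
Discount factor: (1.0831)^8 = 1.893863
Price = $10,000.00 / 1.893863 = $5,280.21

$5,280.21


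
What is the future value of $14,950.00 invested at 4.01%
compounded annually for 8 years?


Formula: FV = P * (1 + r)^n
Substituting: FV = $14,950.00 * (1 + 0.0401)^8
Growth factor: (1.0401)^8 = 1.369622
FV = $14,950.00 * 1.369622 = $20,475.85

$20,475.85


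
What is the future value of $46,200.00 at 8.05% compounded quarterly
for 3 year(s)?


Formula: FV = P * (1 + r/m)^(m*t)
Period rate: r/m = 0.0805 / 4 = 0.020125
Total periods: m*t = 4 * 3 = 12
Growth factor: (1 + 0.020125)^12 = 1.270108
FV = $46,200.00 * 1.270108 = $58,678.99

$58,678.99


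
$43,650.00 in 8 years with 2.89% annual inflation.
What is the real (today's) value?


Formula: Real value = nominal / (1 + inflation)^years
Price level: (1 + 0.0289)^8 = 1.255988
Real value = $43,650.00 / 1.255988 = $34,753.53

$34,753.53


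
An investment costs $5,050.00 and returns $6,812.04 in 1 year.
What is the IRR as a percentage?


Formula: IRR = C1/C0 - 1
Substituting: IRR = $6,812.04 / $5,050.00 - 1
Ratio: 1.348919 - 1 = 0.348919
IRR = 34.8919%

34.8919%


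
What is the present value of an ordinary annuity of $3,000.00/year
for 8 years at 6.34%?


Formula: PV = PMT * (1 - (1+r)^(-n)) / r
Discount factor: (1 + 0.0634)^(-8) = 0.611543
Bracket: 1 - 0.611543 = 0.388457
PV = $3,000.00 * 0.388457 / 0.0634 = $18,381.26

$18,381.26


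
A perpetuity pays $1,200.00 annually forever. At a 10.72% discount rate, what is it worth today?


Formula: PV = C / r
Substituting: PV = $1,200.00 / 0.1072
PV = $11,194.03

$11,194.03


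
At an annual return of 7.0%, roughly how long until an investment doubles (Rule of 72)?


Formula: Years ≈ 72 / r
Substituting: Years ≈ 72 / 7.0
Years ≈ 10.3

10.3 years


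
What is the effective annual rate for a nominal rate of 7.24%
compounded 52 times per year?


Formula: EAR = (1 + r/m)^m - 1
Period rate: r/m = 0.0724 / 52 = 0.001392
Compounding: (1 + 0.001392)^52 = 1.075031
EAR = 1.075031 - 1 = 0.075031

0.075031


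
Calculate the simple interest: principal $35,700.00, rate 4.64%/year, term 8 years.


Formula: I = P * r * t
Substituting: I = $35,700.00 * 0.0464 * 8
Step: I = $35,700.00 * 0.3712
I = $13,251.84

$13,251.84


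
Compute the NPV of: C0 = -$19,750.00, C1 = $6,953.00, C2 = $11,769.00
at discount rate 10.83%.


Formula: NPV = C0 + C1/(1+r) + C2/(1+r)^2
Discount C1: $6,953.00 / (1 + 0.1083) = $6,273.57
Discount C2: $11,769.00 / (1 + 0.1083)^2 = $9,581.31
NPV = -$19,750.00 + $6,273.57 + $9,581.31 = -$3,895.12

-$3,895.12


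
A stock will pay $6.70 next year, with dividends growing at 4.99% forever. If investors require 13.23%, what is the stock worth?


Formula: P = D1 / (r - g)
Spread: r - g = 0.1323 - 0.0499 = 0.0824
Substituting: P = $6.70 / 0.0824
P = $81.31

$81.31


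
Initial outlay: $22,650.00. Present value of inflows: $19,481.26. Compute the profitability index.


Formula: PI = PV(cash flows) / initial investment
Substituting: PI = $19,481.26 / $22,650.00
PI = 0.8601

0.8601


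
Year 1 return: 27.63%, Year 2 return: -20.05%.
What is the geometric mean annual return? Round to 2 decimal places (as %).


Formula: Geometric mean = ((1+r1)*(1+r2))^(1/2) - 1
Product: (1 + 0.2763) * (1 + -0.2005) = 1.2763 * 0.7995 = 1.020402
Square root: 1.020402^0.5 = 1.010149
Geometric mean = 1.010149 - 1 = 0.010149
As percentage: 1.01%

1.01%


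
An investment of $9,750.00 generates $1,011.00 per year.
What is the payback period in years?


Formula: Payback = investment / annual cash flow
Substituting: Payback = $9,750.00 / $1,011.00
Payback = 9.6439 years

9.6439 years


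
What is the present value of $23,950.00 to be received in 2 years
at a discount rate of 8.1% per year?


Formula: PV = FV / (1 + r)^n
Substituting: PV = $23,950.00 / (1 + 0.081)^2
Discount factor: (1.081)^2 = 1.168561
PV = $23,950.00 / 1.168561 = $20,495.29

$20,495.29


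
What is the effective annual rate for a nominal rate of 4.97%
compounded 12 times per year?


Formula: EAR = (1 + r/m)^m - 1
Period rate: r/m = 0.0497 / 12 = 0.004142
Compounding: (1 + 0.004142)^12 = 1.050848
EAR = 1.050848 - 1 = 0.050848

0.050848


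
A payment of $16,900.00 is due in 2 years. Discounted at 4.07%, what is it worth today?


Formula: PV = FV / (1 + r)^n
Substituting: PV = $16,900.00 / (1 + 0.0407)^2
Discount factor: (1.0407)^2 = 1.083056
PV = $16,900.00 / 1.083056 = $15,603.99

$15,603.99


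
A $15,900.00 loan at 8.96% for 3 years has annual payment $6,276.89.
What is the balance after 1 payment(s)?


Formula: Balance = PV*(1+r)^k - PMT*((1+r)^k - 1)/r
Growth: (1 + 0.0896)^1 = 1.0896
Accumulated factor: ((1+r)^k - 1)/r = 1.0
Balance = $15,900.00 * 1.0896 - $6,276.89 * 1.0
Balance = $11,047.75

$11,047.75


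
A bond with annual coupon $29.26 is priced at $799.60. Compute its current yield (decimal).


Formula: Current yield = annual coupon / price
Substituting: CY = $29.26 / $799.60
CY = 0.036593

0.036593


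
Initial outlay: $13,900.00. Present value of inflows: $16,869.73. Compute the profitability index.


Formula: PI = PV(cash flows) / initial investment
Substituting: PI = $16,869.73 / $13,900.00
PI = 1.2136

1.2136


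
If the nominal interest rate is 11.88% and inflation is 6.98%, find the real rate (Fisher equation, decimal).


Formula: (1 + r_real) = (1 + r_nom) / (1 + inflation)
Substituting: (1 + r_real) = 1.1188 / 1.0698
(1 + r_real) = 1.045803
r_real = 1.045803 - 1 = 0.045803

0.045803


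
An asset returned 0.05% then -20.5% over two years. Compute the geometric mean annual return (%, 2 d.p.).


Formula: Geometric mean = ((1+r1)*(1+r2))^(1/2) - 1
Product: (1 + 0.0005) * (1 + -0.205) = 1.0005 * 0.795 = 0.795397
Square root: 0.795397^0.5 = 0.891851
Geometric mean = 0.891851 - 1 = -0.108149
As percentage: -10.81%

-10.81%


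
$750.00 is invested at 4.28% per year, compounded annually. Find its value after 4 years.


Formula: FV = P * (1 + r)^n
Substituting: FV = $750.00 * (1 + 0.0428)^4
Growth factor: (1.0428)^4 = 1.182508
FV = $750.00 * 1.182508 = $886.88

$886.88


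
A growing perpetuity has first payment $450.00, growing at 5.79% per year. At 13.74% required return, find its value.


Formula: PV = C / (r - g)
Spread: r - g = 0.1374 - 0.0579 = 0.0795
Substituting: PV = $450.00 / 0.0795
PV = $5,660.38

$5,660.38


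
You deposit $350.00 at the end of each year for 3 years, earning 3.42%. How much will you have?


Formula: FV = PMT * ((1+r)^n - 1) / r
Growth factor: (1 + 0.0342)^3 = 1.106149
Numerator: 1.106149 - 1 = 0.106149
FV = $350.00 * 0.106149 / 0.0342 = $1,086.32

$1,086.32


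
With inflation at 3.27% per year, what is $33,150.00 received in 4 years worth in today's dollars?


Formula: Real value = nominal / (1 + inflation)^years
Price level: (1 + 0.0327)^4 = 1.137357
Real value = $33,150.00 / 1.137357 = $29,146.53

$29,146.53


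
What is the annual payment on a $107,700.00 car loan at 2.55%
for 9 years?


Formula: PMT = PV * r / (1 - (1+r)^(-n))
Denominator: 1 - (1 + 0.0255)^(-9) = 0.202778
Numerator: $107,700.00 * 0.0255 = 2746.35
PMT = 2746.35 / 0.202778 = $13,543.60

$13,543.60


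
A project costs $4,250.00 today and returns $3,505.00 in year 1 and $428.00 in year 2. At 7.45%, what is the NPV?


Formula: NPV = C0 + C1/(1+r) + C2/(1+r)^2
Discount C1: $3,505.00 / (1 + 0.0745) = $3,261.98
Discount C2: $428.00 / (1 + 0.0745)^2 = $370.71
NPV = -$4,250.00 + $3,261.98 + $370.71 = -$617.31

-$617.31


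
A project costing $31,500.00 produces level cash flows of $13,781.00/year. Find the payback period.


Formula: Payback = investment / annual cash flow
Substituting: Payback = $31,500.00 / $13,781.00
Payback = 2.2858 years

2.2858 years


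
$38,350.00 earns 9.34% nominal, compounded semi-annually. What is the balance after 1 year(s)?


Formula: FV = P * (1 + r/m)^(m*t)
Period rate: r/m = 0.0934 / 2 = 0.0467
Total periods: m*t = 2 * 1 = 2
Growth factor: (1 + 0.0467)^2 = 1.095581
FV = $38,350.00 * 1.095581 = $42,015.53

$42,015.53


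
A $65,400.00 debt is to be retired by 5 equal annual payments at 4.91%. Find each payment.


Formula: PMT = PV * r / (1 - (1+r)^(-n))
Denominator: 1 - (1 + 0.0491)^(-5) = 0.213107
Numerator: $65,400.00 * 0.0491 = 3211.14
PMT = 3211.14 / 0.213107 = $15,068.19

$15,068.19


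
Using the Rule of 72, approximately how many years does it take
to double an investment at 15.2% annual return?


Formula: Years ≈ 72 / r
Substituting: Years ≈ 72 / 15.2
Years ≈ 4.7

4.7 years


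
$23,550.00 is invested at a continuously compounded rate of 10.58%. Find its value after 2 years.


Formula: FV = P * e^(r*t)
Exponent: r*t = 0.1058 * 2 = 0.2116
e^(0.2116) = 1.235654
FV = $23,550.00 * 1.235654 = $29,099.64

$29,099.64


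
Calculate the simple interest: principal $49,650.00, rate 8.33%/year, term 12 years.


Formula: I = P * r * t
Substituting: I = $49,650.00 * 0.0833 * 12
Step: I = $49,650.00 * 0.9996
I = $49,630.14

$49,630.14


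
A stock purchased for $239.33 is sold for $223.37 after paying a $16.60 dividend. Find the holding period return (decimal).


Formula: HPR = (P1 - P0 + D) / P0
Gain: $223.37 - $239.33 + $16.60 = $0.64
HPR = $0.64 / $239.33 = 0.0027

0.0027


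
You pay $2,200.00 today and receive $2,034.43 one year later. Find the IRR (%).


Formula: IRR = C1/C0 - 1
Substituting: IRR = $2,034.43 / $2,200.00 - 1
Ratio: 0.924741 - 1 = -0.075259
IRR = -7.5259%

-7.5259%


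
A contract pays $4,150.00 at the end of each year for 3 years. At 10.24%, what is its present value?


Formula: PV = PMT * (1 - (1+r)^(-n)) / r
Discount factor: (1 + 0.1024)^(-3) = 0.746418
Bracket: 1 - 0.746418 = 0.253582
PV = $4,150.00 * 0.253582 / 0.1024 = $10,276.99

$10,276.99


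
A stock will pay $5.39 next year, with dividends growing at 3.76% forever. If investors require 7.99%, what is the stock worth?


Formula: P = D1 / (r - g)
Spread: r - g = 0.0799 - 0.0376 = 0.0423
Substituting: P = $5.39 / 0.0423
P = $127.42

$127.42


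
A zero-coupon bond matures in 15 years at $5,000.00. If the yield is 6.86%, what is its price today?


Formula: Price = FV / (1 + r)^n
Substituting: Price = $5,000.00 / (1 + 0.0686)^15
Discount factor: (1.0686)^15 = 2.705375
Price = $5,000.00 / 2.705375 = $1,848.17

$1,848.17


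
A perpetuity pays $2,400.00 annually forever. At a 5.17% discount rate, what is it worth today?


Formula: PV = C / r
Substituting: PV = $2,400.00 / 0.0517
PV = $46,421.66

$46,421.66


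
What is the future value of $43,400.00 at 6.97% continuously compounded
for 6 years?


Formula: FV = P * e^(r*t)
Exponent: r*t = 0.0697 * 6 = 0.4182
e^(0.4182) = 1.519224
FV = $43,400.00 * 1.519224 = $65,934.34

$65,934.34


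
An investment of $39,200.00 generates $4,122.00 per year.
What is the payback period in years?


Formula: Payback = investment / annual cash flow
Substituting: Payback = $39,200.00 / $4,122.00
Payback = 9.5099 years

9.5099 years


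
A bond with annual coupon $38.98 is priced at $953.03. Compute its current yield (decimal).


Formula: Current yield = annual coupon / price
Substituting: CY = $38.98 / $953.03
CY = 0.040901

0.040901


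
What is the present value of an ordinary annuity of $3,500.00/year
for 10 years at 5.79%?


Formula: PV = PMT * (1 - (1+r)^(-n)) / r
Discount factor: (1 + 0.0579)^(-10) = 0.569579
Bracket: 1 - 0.569579 = 0.430421
PV = $3,500.00 * 0.430421 / 0.0579 = $26,018.55

$26,018.55


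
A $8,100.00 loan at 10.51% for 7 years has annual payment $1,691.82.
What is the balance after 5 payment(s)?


Formula: Balance = PV*(1+r)^k - PMT*((1+r)^k - 1)/r
Growth: (1 + 0.1051)^5 = 1.648192
Accumulated factor: ((1+r)^k - 1)/r = 6.167387
Balance = $8,100.00 * 1.648192 - $1,691.82 * 6.167387
Balance = $2,916.25

$2,916.25


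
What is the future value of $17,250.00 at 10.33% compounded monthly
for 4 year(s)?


Formula: FV = P * (1 + r/m)^(m*t)
Period rate: r/m = 0.1033 / 12 = 0.008608
Total periods: m*t = 12 * 4 = 48
Growth factor: (1 + 0.008608)^48 = 1.508977
FV = $17,250.00 * 1.508977 = $26,029.85

$26,029.85


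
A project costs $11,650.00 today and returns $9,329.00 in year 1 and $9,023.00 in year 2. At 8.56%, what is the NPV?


Formula: NPV = C0 + C1/(1+r) + C2/(1+r)^2
Discount C1: $9,329.00 / (1 + 0.0856) = $8,593.40
Discount C2: $9,023.00 / (1 + 0.0856)^2 = $7,656.17
NPV = -$11,650.00 + $8,593.40 + $7,656.17 = $4,599.57

$4,599.57


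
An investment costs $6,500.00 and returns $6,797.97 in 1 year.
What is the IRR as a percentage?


Formula: IRR = C1/C0 - 1
Substituting: IRR = $6,797.97 / $6,500.00 - 1
Ratio: 1.045842 - 1 = 0.045842
IRR = 4.5842%

4.5842%


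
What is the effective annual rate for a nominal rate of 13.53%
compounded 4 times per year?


Formula: EAR = (1 + r/m)^m - 1
Period rate: r/m = 0.1353 / 4 = 0.033825
Compounding: (1 + 0.033825)^4 = 1.142321
EAR = 1.142321 - 1 = 0.142321

0.142321


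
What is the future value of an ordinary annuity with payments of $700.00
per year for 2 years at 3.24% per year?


Formula: FV = PMT * ((1+r)^n - 1) / r
Growth factor: (1 + 0.0324)^2 = 1.06585
Numerator: 1.06585 - 1 = 0.06585
FV = $700.00 * 0.06585 / 0.0324 = $1,422.68

$1,422.68


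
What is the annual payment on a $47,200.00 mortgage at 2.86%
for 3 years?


Formula: PMT = PV * r / (1 - (1+r)^(-n))
Denominator: 1 - (1 + 0.0286)^(-3) = 0.081117
Numerator: $47,200.00 * 0.0286 = 1349.92
PMT = 1349.92 / 0.081117 = $16,641.74

$16,641.74


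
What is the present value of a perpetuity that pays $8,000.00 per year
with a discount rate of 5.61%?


Formula: PV = C / r
Substituting: PV = $8,000.00 / 0.0561
PV = $142,602.50

$142,602.50


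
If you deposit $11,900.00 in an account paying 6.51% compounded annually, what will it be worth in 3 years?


Formula: FV = P * (1 + r)^n
Substituting: FV = $11,900.00 * (1 + 0.0651)^3
Growth factor: (1.0651)^3 = 1.20829
FV = $11,900.00 * 1.20829 = $14,378.65

$14,378.65


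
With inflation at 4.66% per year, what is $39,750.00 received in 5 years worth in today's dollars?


Formula: Real value = nominal / (1 + inflation)^years
Price level: (1 + 0.0466)^5 = 1.255751
Real value = $39,750.00 / 1.255751 = $31,654.36

$31,654.36


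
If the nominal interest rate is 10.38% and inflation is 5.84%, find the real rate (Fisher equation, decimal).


Formula: (1 + r_real) = (1 + r_nom) / (1 + inflation)
Substituting: (1 + r_real) = 1.1038 / 1.0584
(1 + r_real) = 1.042895
r_real = 1.042895 - 1 = 0.042895

0.042895


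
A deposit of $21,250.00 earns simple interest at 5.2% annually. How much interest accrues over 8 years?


Formula: I = P * r * t
Substituting: I = $21,250.00 * 0.052 * 8
Step: I = $21,250.00 * 0.416
I = $8,840.00

$8,840.00


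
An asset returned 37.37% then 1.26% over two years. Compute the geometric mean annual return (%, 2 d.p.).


Formula: Geometric mean = ((1+r1)*(1+r2))^(1/2) - 1
Product: (1 + 0.3737) * (1 + 0.0126) = 1.3737 * 1.0126 = 1.391009
Square root: 1.391009^0.5 = 1.17941
Geometric mean = 1.17941 - 1 = 0.17941
As percentage: 17.94%

17.94%


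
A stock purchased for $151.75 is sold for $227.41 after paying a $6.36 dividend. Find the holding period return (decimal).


Formula: HPR = (P1 - P0 + D) / P0
Gain: $227.41 - $151.75 + $6.36 = $82.02
HPR = $82.02 / $151.75 = 0.5405

0.5405


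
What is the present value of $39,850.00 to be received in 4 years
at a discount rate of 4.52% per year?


Formula: PV = FV / (1 + r)^n
Substituting: PV = $39,850.00 / (1 + 0.0452)^4
Discount factor: (1.0452)^4 = 1.193432
PV = $39,850.00 / 1.193432 = $33,391.10

$33,391.10


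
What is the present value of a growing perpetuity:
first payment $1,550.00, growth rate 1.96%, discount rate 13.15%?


Formula: PV = C / (r - g)
Spread: r - g = 0.1315 - 0.0196 = 0.1119
Substituting: PV = $1,550.00 / 0.1119
PV = $13,851.65

$13,851.65


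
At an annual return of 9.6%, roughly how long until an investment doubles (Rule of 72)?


Formula: Years ≈ 72 / r
Substituting: Years ≈ 72 / 9.6
Years ≈ 7.5

7.5 years


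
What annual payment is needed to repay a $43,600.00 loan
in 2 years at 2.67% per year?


Formula: PMT = PV * r / (1 - (1+r)^(-n))
Denominator: 1 - (1 + 0.0267)^(-2) = 0.051335
Numerator: $43,600.00 * 0.0267 = 1164.12
PMT = 1164.12 / 0.051335 = $22,676.92

$22,676.92


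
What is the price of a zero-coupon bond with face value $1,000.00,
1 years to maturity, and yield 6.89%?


Formula: Price = FV / (1 + r)^n
Substituting: Price = $1,000.00 / (1 + 0.0689)^1
Discount factor: (1.0689)^1 = 1.0689
Price = $1,000.00 / 1.0689 = $935.54

$935.54


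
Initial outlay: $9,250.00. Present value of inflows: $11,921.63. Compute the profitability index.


Formula: PI = PV(cash flows) / initial investment
Substituting: PI = $11,921.63 / $9,250.00
PI = 1.2888

1.2888


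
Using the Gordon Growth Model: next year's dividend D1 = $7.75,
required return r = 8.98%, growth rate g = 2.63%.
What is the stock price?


Formula: P = D1 / (r - g)
Spread: r - g = 0.0898 - 0.0263 = 0.0635
Substituting: P = $7.75 / 0.0635
P = $122.05

$122.05


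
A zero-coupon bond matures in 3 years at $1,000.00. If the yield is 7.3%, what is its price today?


Formula: Price = FV / (1 + r)^n
Substituting: Price = $1,000.00 / (1 + 0.073)^3
Discount factor: (1.073)^3 = 1.235376
Price = $1,000.00 / 1.235376 = $809.47

$809.47


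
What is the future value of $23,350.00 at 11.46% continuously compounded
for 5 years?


Formula: FV = P * e^(r*t)
Exponent: r*t = 0.1146 * 5 = 0.573
e^(0.573) = 1.77358
FV = $23,350.00 * 1.77358 = $41,413.09

$41,413.09


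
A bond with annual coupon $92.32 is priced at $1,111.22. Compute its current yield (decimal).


Formula: Current yield = annual coupon / price
Substituting: CY = $92.32 / $1,111.22
CY = 0.08308

0.08308


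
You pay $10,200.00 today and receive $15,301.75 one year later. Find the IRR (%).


Formula: IRR = C1/C0 - 1
Substituting: IRR = $15,301.75 / $10,200.00 - 1
Ratio: 1.500172 - 1 = 0.500172
IRR = 50.0172%

50.0172%


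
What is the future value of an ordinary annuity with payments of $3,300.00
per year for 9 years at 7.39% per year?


Formula: FV = PMT * ((1+r)^n - 1) / r
Growth factor: (1 + 0.0739)^9 = 1.899654
Numerator: 1.899654 - 1 = 0.899654
FV = $3,300.00 * 0.899654 / 0.0739 = $40,174.01

$40,174.01


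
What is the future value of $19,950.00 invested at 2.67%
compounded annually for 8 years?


Formula: FV = P * (1 + r)^n
Substituting: FV = $19,950.00 * (1 + 0.0267)^8
Growth factor: (1.0267)^8 = 1.234663
FV = $19,950.00 * 1.234663 = $24,631.53

$24,631.53


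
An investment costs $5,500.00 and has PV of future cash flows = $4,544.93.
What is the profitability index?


Formula: PI = PV(cash flows) / initial investment
Substituting: PI = $4,544.93 / $5,500.00
PI = 0.8264

0.8264


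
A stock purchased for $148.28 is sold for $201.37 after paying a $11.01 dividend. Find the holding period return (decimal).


Formula: HPR = (P1 - P0 + D) / P0
Gain: $201.37 - $148.28 + $11.01 = $64.10
HPR = $64.10 / $148.28 = 0.4323

0.4323
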